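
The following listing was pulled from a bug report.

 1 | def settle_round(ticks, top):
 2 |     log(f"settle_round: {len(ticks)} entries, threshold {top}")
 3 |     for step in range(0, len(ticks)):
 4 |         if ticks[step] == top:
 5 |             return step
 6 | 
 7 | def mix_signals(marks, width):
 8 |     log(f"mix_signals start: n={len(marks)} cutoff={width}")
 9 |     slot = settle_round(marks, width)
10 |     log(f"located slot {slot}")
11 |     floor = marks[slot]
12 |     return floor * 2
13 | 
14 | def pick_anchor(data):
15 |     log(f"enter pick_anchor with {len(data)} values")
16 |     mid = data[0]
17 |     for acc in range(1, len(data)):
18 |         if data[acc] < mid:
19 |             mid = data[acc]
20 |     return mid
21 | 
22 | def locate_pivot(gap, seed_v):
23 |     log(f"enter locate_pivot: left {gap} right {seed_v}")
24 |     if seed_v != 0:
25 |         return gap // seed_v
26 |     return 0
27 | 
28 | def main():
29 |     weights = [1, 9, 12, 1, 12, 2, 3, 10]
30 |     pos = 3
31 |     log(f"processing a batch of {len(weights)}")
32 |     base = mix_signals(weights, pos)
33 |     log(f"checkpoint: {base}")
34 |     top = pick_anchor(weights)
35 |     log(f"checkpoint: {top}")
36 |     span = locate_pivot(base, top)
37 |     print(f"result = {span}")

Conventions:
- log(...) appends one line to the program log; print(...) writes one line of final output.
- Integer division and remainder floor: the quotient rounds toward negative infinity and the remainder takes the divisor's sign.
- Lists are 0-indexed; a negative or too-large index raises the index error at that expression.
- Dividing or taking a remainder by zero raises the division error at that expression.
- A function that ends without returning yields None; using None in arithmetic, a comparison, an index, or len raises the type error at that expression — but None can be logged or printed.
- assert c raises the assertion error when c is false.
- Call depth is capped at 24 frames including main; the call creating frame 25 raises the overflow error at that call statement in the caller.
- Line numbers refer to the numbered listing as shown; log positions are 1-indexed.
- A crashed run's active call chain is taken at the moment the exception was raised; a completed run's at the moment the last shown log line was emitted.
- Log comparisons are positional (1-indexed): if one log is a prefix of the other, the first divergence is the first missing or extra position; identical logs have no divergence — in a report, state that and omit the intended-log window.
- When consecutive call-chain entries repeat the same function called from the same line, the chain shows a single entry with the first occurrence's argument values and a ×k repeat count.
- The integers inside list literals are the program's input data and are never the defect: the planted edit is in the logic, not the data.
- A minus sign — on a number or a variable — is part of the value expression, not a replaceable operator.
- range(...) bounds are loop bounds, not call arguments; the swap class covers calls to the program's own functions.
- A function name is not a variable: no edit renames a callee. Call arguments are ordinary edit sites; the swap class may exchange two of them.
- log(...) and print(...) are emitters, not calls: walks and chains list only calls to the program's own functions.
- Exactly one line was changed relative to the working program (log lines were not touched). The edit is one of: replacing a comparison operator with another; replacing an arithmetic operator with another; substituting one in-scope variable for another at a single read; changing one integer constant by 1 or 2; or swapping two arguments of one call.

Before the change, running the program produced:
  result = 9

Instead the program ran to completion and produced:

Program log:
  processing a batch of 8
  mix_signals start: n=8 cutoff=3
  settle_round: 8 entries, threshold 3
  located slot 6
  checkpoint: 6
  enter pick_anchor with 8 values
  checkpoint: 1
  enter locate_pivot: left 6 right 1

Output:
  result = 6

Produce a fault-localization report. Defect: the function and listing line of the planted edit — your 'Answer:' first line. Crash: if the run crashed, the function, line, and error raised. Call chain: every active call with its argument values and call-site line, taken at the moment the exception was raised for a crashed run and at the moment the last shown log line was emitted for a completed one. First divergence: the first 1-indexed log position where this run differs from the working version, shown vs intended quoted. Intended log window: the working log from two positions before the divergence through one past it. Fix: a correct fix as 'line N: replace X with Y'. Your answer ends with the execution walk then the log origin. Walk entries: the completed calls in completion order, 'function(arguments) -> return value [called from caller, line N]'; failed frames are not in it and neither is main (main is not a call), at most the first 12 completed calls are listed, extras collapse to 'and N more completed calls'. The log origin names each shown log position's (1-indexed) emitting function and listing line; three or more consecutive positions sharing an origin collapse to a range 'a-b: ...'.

Answer: the defect is in mix_signals at line 12.
Key fact: The log first diverges at position 5: the faulty run prints 'checkpoint: 6' where the working version prints 'checkpoint: 9'.
Call chain: main -> locate_pivot(6, 1) (called at line 36).
First divergence: position 5; shown 'checkpoint: 6' vs intended 'checkpoint: 9'.
Intended log window:
  3: settle_round: 8 entries, threshold 3
  4: located slot 6
  5: checkpoint: 9
  6: enter pick_anchor with 8 values
Execution walk:
  settle_round([1, 9, 12, 1, 12, 2, 3, 10], 3) -> 6  [called from mix_signals, line 9]
  mix_signals([1, 9, 12, 1, 12, 2, 3, 10], 3) -> 6  [called from main, line 32]
  pick_anchor([1, 9, 12, 1, 12, 2, 3, 10]) -> 1  [called from main, line 34]
  locate_pivot(6, 1) -> 6  [called from main, line 36]
Log line origins:
  1: emitted by main (line 31)
  2: emitted by mix_signals (line 8)
  3: emitted by settle_round (line 2)
  4: emitted by mix_signals (line 10)
  5: emitted by main (line 33)
  6: emitted by pick_anchor (line 15)
  7: emitted by main (line 35)
  8: emitted by locate_pivot (line 23)
A correct fix: line 12: replace `2` with `3`.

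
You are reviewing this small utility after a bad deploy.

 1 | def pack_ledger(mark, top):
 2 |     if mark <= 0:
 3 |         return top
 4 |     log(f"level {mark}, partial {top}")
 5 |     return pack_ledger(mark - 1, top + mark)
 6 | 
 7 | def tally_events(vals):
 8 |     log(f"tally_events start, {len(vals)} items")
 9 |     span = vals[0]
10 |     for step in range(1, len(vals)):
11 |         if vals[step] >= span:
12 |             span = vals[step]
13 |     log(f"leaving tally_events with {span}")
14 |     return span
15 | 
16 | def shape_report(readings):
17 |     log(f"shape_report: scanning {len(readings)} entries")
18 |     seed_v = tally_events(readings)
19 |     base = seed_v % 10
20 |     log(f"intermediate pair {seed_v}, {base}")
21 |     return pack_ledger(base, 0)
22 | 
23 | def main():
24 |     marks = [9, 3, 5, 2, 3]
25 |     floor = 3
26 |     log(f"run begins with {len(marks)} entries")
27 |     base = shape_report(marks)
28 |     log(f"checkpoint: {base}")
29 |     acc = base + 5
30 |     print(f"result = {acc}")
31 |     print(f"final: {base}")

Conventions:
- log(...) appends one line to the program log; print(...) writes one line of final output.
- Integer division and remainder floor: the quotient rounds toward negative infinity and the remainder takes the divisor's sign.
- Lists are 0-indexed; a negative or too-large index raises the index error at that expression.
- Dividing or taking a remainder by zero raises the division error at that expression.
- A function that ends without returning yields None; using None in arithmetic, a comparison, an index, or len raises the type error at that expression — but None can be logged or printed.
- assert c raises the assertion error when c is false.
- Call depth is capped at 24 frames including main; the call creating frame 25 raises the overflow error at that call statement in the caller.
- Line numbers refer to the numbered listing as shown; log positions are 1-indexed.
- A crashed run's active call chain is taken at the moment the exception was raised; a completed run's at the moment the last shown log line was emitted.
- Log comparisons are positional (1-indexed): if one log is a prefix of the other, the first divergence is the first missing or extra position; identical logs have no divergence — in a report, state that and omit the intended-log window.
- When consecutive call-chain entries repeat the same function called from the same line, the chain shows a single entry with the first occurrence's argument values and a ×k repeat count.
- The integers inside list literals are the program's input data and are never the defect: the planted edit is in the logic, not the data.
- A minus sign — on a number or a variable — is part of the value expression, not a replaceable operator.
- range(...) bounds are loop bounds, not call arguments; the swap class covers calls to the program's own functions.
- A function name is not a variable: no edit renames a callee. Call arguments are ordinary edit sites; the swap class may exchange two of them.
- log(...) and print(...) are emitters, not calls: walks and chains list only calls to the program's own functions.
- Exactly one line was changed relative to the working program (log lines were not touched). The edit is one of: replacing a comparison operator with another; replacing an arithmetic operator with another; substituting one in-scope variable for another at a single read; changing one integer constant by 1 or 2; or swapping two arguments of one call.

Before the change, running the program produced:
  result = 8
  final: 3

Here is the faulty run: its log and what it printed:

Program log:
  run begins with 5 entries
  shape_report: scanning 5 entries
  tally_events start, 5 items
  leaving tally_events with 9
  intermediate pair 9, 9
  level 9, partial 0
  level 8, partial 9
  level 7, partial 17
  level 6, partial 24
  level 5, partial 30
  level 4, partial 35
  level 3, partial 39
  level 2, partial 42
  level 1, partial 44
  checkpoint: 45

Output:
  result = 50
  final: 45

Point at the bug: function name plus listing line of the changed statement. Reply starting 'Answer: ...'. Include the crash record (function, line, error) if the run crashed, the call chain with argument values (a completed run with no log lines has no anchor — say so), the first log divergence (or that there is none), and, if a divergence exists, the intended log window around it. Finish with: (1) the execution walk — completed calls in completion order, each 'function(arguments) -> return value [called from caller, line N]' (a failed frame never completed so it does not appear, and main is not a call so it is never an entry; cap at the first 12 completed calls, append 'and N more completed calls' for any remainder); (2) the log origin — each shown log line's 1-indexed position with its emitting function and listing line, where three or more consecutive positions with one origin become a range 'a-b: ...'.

Answer: the defect is in tally_events at line 11.
Key observation: Log line 4 is where behavior first shows: 'leaving tally_events with 9' appears instead of 'leaving tally_events with 2'.
Call chain: main.
First divergence: position 4; shown 'leaving tally_events with 9' vs intended 'leaving tally_events with 2'.
Intended log window:
  2: shape_report: scanning 5 entries
  3: tally_events start, 5 items
  4: leaving tally_events with 2
  5: intermediate pair 2, 2
Execution walk:
  tally_events([9, 3, 5, 2, 3]) -> 9  [called from shape_report, line 18]
  pack_ledger(0, 45) -> 45  [called from pack_ledger, line 5]
  pack_ledger(1, 44) -> 45  [called from pack_ledger, line 5]
  pack_ledger(2, 42) -> 45  [called from pack_ledger, line 5]
  pack_ledger(3, 39) -> 45  [called from pack_ledger, line 5]
  pack_ledger(4, 35) -> 45  [called from pack_ledger, line 5]
  pack_ledger(5, 30) -> 45  [called from pack_ledger, line 5]
  pack_ledger(6, 24) -> 45  [called from pack_ledger, line 5]
  pack_ledger(7, 17) -> 45  [called from pack_ledger, line 5]
  pack_ledger(8, 9) -> 45  [called from pack_ledger, line 5]
  pack_ledger(9, 0) -> 45  [called from shape_report, line 21]
  shape_report([9, 3, 5, 2, 3]) -> 45  [called from main, line 27]
Origin of each log line:
  1: from main, line 26
  2: from shape_report, line 17
  3: from tally_events, line 8
  4: from tally_events, line 13
  5: from shape_report, line 20
  6-14: from pack_ledger, line 4
  15: from main, line 28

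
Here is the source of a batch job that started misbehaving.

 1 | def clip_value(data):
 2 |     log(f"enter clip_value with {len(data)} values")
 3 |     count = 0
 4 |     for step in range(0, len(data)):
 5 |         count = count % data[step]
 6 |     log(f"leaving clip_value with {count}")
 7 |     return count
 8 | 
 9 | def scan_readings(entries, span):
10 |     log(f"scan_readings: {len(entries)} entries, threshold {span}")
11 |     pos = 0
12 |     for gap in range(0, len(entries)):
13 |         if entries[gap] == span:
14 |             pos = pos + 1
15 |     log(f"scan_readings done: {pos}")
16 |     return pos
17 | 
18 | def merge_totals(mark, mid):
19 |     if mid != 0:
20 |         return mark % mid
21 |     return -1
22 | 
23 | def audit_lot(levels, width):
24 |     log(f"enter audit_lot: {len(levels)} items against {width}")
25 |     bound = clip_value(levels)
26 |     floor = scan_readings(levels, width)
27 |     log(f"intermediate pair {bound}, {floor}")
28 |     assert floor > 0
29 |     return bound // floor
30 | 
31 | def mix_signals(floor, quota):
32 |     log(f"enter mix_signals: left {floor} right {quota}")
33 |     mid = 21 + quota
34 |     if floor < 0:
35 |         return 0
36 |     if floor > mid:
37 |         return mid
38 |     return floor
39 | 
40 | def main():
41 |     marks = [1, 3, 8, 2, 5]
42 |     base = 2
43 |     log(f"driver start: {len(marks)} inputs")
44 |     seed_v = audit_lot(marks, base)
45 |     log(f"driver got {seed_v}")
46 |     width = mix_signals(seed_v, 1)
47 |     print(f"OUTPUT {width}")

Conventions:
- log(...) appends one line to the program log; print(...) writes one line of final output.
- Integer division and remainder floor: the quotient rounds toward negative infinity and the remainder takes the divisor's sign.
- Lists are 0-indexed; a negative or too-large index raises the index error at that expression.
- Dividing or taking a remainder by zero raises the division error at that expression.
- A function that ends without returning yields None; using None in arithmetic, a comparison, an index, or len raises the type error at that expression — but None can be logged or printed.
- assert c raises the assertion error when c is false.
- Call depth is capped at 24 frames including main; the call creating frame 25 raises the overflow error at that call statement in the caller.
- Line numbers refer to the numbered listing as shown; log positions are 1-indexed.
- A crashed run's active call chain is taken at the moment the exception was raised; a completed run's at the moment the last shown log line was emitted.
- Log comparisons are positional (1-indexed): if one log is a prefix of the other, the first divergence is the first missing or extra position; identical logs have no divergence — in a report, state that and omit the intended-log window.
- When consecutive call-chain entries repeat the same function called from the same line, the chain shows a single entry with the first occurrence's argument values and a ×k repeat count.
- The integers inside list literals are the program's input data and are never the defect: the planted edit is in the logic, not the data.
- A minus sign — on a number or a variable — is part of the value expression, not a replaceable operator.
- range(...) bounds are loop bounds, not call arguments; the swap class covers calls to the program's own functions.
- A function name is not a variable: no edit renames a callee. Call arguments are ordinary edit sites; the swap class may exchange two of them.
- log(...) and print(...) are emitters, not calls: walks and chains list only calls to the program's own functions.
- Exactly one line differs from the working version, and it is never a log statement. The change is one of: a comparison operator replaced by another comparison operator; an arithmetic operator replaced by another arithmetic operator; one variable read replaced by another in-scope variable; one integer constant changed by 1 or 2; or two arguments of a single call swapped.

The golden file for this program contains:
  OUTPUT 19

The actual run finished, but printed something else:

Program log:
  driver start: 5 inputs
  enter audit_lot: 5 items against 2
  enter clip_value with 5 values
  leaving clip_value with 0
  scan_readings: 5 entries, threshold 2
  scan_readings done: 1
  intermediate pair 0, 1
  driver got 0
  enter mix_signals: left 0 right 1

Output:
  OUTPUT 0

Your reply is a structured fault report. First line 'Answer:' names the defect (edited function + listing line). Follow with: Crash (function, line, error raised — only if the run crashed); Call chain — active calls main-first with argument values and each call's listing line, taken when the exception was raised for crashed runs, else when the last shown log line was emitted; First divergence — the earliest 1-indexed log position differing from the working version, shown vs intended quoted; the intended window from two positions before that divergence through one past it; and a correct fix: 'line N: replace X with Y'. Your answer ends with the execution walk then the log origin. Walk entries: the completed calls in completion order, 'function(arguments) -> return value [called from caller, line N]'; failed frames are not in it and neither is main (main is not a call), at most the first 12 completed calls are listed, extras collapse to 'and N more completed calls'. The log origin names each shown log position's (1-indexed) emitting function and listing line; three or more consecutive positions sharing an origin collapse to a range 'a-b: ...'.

Answer: the defect is in clip_value at line 5.
The tell: The log first diverges at position 4: the faulty run prints 'leaving clip_value with 0' where the working version prints 'leaving clip_value with 19'.
Call chain: main -> mix_signals(0, 1) (called at line 46).
First divergence: at position 4 the run shows 'leaving clip_value with 0' where the working version logs 'leaving clip_value with 19'.
Intended log window:
  2: enter audit_lot: 5 items against 2
  3: enter clip_value with 5 values
  4: leaving clip_value with 19
  5: scan_readings: 5 entries, threshold 2
Execution walk:
  clip_value([1, 3, 8, 2, 5]) -> 0  [called from audit_lot, line 25]
  scan_readings([1, 3, 8, 2, 5], 2) -> 1  [called from audit_lot, line 26]
  audit_lot([1, 3, 8, 2, 5], 2) -> 0  [called from main, line 44]
  mix_signals(0, 1) -> 0  [called from main, line 46]
Log origin:
  1: emitted by main (line 43)
  2: emitted by audit_lot (line 24)
  3: emitted by clip_value (line 2)
  4: emitted by clip_value (line 6)
  5: emitted by scan_readings (line 10)
  6: emitted by scan_readings (line 15)
  7: emitted by audit_lot (line 27)
  8: emitted by main (line 45)
  9: emitted by mix_signals (line 32)
A correct fix: line 5: replace `%` with `+`.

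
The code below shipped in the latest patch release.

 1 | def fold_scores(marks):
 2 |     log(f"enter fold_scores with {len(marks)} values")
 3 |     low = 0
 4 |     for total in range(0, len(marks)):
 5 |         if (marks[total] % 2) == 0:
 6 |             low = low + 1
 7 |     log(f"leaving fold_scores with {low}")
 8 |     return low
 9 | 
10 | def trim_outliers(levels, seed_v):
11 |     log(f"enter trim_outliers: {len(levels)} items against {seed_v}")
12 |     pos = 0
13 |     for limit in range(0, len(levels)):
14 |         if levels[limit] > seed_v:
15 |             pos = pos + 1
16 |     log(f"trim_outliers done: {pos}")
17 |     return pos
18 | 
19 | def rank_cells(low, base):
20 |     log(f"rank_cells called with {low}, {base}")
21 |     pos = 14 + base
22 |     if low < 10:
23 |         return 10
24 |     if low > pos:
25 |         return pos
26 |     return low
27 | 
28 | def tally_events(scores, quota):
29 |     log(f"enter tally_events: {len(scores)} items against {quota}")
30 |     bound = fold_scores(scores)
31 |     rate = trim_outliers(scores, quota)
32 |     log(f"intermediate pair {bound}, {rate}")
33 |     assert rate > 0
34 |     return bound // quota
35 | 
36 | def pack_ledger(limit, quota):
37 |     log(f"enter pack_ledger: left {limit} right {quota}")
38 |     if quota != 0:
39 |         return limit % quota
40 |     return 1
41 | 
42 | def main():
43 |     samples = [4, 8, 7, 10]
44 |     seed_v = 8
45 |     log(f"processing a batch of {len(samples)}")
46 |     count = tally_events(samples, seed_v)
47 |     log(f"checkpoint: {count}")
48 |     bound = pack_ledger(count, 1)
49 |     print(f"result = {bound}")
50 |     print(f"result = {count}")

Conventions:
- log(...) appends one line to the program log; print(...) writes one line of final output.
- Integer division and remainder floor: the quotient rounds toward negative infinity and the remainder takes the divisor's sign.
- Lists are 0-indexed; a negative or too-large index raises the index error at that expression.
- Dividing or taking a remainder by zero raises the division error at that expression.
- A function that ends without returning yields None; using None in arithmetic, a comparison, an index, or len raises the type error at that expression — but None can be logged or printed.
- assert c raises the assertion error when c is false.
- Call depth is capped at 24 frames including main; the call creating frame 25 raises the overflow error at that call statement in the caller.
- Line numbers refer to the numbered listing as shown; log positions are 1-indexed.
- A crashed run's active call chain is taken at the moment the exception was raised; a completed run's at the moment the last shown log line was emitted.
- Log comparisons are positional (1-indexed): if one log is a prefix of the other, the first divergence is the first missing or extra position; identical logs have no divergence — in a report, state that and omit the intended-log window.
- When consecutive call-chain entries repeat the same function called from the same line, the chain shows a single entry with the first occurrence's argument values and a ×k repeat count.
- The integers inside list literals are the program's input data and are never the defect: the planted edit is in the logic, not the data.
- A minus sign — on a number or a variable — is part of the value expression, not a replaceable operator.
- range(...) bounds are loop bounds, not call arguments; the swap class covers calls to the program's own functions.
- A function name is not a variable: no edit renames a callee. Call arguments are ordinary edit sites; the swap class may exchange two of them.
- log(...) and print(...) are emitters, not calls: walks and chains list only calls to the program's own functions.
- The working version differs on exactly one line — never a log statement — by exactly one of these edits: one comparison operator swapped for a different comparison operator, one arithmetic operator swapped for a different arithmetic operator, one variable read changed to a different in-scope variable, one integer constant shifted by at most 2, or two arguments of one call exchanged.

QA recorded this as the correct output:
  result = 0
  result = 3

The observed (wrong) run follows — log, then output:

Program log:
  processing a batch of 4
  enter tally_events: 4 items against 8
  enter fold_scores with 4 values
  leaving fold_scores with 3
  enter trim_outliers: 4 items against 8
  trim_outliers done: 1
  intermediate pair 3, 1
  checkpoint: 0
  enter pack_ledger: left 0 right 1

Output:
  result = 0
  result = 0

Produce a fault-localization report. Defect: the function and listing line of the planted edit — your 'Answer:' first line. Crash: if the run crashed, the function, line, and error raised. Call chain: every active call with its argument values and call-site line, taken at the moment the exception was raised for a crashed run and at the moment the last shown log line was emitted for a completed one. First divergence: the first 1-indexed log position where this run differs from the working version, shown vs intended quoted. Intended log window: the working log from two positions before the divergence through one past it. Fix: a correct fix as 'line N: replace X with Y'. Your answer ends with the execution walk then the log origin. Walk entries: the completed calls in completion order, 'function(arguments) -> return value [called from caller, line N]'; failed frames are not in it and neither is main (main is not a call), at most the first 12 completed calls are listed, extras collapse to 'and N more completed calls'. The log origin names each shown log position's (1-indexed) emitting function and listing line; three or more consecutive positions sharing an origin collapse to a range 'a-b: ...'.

Answer: the defect is in tally_events at line 34.
Key fact: The earliest visible damage is log position 8 — 'checkpoint: 0' rather than the intended 'checkpoint: 3'.
Call chain: main -> pack_ledger(0, 1) (called at line 48).
First divergence: position 8 — the shown line 'checkpoint: 0' should read 'checkpoint: 3'.
Intended log window:
  6: trim_outliers done: 1
  7: intermediate pair 3, 1
  8: checkpoint: 3
  9: enter pack_ledger: left 3 right 1
Execution walk:
  fold_scores([4, 8, 7, 10]) -> 3  [called from tally_events, line 30]
  trim_outliers([4, 8, 7, 10], 8) -> 1  [called from tally_events, line 31]
  tally_events([4, 8, 7, 10], 8) -> 0  [called from main, line 46]
  pack_ledger(0, 1) -> 0  [called from main, line 48]
Log origin:
  1: emitted by main (line 45)
  2: emitted by tally_events (line 29)
  3: emitted by fold_scores (line 2)
  4: emitted by fold_scores (line 7)
  5: emitted by trim_outliers (line 11)
  6: emitted by trim_outliers (line 16)
  7: emitted by tally_events (line 32)
  8: emitted by main (line 47)
  9: emitted by pack_ledger (line 37)
A correct fix: line 34: replace `quota` with `rate`.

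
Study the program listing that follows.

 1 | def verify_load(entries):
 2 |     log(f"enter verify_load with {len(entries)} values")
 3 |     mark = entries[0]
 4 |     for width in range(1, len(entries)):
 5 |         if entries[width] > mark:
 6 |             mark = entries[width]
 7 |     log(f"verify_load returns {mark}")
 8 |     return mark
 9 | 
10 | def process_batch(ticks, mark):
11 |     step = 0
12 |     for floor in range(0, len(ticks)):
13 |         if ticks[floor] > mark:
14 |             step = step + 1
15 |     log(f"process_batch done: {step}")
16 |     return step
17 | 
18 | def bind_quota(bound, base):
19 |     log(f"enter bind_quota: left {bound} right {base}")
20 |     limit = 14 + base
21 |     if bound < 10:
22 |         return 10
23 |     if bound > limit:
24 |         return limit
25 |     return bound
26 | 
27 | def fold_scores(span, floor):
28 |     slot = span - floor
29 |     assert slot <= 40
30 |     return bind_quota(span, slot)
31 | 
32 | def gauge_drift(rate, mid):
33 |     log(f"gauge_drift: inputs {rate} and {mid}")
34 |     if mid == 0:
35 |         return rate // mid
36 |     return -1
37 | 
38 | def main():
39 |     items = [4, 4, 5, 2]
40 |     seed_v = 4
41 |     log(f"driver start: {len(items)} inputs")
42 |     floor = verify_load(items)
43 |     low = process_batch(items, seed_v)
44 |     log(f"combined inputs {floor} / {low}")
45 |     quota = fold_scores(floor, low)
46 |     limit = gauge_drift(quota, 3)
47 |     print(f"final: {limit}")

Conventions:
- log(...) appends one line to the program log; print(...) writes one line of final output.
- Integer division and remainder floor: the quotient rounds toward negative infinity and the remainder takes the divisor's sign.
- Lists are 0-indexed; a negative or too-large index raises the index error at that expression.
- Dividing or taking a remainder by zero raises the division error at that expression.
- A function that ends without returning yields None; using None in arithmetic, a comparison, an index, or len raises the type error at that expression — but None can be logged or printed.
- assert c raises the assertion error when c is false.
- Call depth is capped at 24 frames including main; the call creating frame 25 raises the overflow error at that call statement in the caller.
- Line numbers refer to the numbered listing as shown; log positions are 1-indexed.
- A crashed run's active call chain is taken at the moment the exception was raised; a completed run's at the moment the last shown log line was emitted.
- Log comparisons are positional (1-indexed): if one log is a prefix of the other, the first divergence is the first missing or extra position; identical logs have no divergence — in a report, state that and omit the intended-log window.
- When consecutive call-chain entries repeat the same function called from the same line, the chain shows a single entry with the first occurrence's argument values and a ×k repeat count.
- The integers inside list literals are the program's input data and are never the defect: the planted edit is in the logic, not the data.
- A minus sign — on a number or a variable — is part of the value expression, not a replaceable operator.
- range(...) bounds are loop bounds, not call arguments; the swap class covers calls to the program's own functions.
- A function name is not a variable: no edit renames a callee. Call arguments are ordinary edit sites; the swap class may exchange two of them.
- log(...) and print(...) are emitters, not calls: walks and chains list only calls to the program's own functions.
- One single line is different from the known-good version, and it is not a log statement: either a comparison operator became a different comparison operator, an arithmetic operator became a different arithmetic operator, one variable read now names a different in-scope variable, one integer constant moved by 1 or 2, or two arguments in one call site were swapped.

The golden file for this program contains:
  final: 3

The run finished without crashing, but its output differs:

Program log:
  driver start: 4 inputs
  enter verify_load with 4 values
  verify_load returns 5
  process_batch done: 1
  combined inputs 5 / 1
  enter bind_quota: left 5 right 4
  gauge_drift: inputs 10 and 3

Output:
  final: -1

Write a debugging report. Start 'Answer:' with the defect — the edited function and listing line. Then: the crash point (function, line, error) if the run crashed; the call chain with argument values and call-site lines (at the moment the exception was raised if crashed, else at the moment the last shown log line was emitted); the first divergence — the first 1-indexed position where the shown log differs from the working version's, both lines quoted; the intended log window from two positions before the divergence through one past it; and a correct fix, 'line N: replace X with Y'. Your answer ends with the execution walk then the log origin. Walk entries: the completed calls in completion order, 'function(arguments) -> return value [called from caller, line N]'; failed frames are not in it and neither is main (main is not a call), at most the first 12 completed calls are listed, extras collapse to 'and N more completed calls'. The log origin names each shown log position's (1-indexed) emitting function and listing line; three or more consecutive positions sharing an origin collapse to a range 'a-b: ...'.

Answer: the defect is in gauge_drift at line 34.
Core observation: Log streams are identical — the defect surfaces only in the printed output.
Call chain: main -> gauge_drift(10, 3) (called at line 46).
First divergence: there is none — every log position agrees.
Execution walk:
  verify_load([4, 4, 5, 2]) -> 5  [called from main, line 42]
  process_batch([4, 4, 5, 2], 4) -> 1  [called from main, line 43]
  bind_quota(5, 4) -> 10  [called from fold_scores, line 30]
  fold_scores(5, 1) -> 10  [called from main, line 45]
  gauge_drift(10, 3) -> -1  [called from main, line 46]
Log origins:
  1: logged in main at line 41
  2: logged in verify_load at line 2
  3: logged in verify_load at line 7
  4: logged in process_batch at line 15
  5: logged in main at line 44
  6: logged in bind_quota at line 19
  7: logged in gauge_drift at line 33
A correct fix: line 34: replace `==` with `!=`.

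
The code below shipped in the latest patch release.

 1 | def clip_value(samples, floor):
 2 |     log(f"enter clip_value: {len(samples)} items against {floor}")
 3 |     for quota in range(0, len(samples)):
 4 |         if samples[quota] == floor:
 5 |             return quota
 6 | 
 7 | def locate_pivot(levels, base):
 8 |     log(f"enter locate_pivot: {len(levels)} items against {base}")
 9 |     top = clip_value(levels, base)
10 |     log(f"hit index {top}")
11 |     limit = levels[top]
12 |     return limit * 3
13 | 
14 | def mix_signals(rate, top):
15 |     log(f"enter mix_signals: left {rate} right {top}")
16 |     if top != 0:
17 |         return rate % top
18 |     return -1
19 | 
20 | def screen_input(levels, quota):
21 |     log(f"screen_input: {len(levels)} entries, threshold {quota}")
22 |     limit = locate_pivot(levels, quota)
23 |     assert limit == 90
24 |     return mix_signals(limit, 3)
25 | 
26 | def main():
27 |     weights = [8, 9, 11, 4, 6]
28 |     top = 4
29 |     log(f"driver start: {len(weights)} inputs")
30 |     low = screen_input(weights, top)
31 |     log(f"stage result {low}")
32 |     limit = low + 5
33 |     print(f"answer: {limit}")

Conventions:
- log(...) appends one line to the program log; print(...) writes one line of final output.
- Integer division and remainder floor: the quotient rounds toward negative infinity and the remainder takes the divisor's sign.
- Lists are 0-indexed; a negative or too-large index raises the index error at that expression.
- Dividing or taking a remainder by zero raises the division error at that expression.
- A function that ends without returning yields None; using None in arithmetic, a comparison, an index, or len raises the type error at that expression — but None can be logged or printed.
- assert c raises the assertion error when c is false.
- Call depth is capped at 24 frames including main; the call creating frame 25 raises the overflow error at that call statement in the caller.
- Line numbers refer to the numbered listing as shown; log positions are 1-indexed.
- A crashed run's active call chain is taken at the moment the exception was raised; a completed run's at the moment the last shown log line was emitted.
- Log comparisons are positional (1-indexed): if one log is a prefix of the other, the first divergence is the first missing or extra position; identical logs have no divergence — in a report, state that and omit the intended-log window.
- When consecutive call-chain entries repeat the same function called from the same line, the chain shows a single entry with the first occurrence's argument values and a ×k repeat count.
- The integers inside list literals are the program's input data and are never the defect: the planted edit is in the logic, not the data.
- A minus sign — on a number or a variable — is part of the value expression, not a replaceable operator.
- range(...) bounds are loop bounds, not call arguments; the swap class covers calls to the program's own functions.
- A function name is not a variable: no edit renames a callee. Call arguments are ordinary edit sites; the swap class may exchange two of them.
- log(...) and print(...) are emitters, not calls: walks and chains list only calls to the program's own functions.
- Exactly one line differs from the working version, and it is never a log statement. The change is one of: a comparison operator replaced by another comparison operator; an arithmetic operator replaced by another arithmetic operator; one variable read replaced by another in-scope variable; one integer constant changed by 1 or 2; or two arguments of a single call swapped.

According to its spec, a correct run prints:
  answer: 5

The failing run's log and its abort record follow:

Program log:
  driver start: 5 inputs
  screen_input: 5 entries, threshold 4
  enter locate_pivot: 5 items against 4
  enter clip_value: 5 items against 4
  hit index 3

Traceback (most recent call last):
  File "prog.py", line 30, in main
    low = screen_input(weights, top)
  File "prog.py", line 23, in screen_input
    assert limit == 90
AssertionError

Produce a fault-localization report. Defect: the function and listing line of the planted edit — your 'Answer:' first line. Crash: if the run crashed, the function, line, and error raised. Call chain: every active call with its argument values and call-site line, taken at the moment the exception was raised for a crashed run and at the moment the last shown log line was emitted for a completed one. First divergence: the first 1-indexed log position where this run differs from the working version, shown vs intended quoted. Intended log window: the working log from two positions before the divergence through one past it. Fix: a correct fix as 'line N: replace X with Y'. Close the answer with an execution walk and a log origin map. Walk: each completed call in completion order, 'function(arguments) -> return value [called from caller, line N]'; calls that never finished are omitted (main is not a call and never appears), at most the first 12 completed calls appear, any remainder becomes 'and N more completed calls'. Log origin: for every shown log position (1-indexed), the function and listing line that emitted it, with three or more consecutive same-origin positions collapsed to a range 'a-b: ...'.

Answer: the defect is in screen_input at line 23.
Core observation: The log ends early — 5 lines, where the working version next logs 'enter mix_signals: left 12 right 3'.
Crash: screen_input, line 23, AssertionError.
Call chain: main -> screen_input([8, 9, 11, 4, 6], 4) (called at line 30).
First divergence: position 6 — the faulty run's log ends after 5 lines; the working version continues with 'enter mix_signals: left 12 right 3'.
Intended log window:
  4: enter clip_value: 5 items against 4
  5: hit index 3
  6: enter mix_signals: left 12 right 3
  7: stage result 0
Execution walk:
  clip_value([8, 9, 11, 4, 6], 4) -> 3  [called from locate_pivot, line 9]
  locate_pivot([8, 9, 11, 4, 6], 4) -> 12  [called from screen_input, line 22]
Log line origins:
  1 — main, line 29
  2 — screen_input, line 21
  3 — locate_pivot, line 8
  4 — clip_value, line 2
  5 — locate_pivot, line 10
A correct fix: line 23: replace `==` with `<=`.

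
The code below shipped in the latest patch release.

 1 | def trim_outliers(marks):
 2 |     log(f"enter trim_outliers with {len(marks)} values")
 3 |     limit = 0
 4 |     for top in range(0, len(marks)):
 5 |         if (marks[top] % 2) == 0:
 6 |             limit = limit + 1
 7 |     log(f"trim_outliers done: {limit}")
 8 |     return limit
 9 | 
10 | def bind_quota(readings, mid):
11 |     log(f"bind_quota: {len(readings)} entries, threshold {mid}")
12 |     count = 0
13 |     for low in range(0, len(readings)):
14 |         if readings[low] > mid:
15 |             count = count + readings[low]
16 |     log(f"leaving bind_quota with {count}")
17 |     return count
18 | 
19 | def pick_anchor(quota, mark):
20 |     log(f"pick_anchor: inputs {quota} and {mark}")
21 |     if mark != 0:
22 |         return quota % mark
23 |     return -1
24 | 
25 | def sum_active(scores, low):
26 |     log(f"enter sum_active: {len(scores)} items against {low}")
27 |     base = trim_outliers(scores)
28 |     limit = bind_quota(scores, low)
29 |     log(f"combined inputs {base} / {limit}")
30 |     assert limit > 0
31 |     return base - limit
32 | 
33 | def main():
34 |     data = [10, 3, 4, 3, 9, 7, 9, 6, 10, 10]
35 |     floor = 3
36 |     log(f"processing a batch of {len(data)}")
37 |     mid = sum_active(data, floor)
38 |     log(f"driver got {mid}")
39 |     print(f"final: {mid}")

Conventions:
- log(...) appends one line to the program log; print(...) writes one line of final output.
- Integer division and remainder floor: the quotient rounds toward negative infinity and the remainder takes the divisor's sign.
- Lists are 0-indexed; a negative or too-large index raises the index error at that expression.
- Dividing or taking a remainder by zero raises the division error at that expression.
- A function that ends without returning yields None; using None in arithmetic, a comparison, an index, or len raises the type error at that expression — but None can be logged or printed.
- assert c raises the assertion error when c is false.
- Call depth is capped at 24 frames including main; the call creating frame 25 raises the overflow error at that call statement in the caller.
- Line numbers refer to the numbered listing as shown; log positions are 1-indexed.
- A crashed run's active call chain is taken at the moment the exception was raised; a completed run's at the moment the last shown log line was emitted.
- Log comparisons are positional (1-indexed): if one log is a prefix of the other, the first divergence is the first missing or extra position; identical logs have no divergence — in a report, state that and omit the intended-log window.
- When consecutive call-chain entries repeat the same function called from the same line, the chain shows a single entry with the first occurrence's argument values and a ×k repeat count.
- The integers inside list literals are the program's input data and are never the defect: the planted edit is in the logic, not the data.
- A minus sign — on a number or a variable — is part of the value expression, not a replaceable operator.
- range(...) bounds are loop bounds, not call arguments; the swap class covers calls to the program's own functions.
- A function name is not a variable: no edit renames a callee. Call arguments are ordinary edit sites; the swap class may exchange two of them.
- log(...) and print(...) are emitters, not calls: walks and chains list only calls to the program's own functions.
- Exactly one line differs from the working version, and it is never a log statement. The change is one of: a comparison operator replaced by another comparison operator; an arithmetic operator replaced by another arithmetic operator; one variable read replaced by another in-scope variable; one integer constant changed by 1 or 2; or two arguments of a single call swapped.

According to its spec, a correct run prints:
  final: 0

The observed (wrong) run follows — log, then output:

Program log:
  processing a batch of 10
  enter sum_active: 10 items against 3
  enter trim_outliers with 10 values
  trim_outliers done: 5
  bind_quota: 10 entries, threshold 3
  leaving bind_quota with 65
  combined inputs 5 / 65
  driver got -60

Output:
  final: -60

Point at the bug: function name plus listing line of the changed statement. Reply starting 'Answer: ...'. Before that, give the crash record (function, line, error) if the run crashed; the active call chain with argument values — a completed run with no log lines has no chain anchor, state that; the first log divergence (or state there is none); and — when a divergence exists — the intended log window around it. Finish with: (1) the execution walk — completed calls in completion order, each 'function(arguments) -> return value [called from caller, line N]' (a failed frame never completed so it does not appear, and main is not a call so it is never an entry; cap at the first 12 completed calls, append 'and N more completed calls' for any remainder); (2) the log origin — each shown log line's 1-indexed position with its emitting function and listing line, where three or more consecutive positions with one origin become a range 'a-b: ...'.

Answer: the defect is in sum_active at line 31.
Key observation: Position 8 is the first bad log line: 'driver got -60' should read 'driver got 0'.
Call chain: main.
First divergence: at position 8 the run shows 'driver got -60' where the working version logs 'driver got 0'.
Intended log window:
  6: leaving bind_quota with 65
  7: combined inputs 5 / 65
  8: driver got 0
Execution walk:
  trim_outliers([10, 3, 4, 3, 9, 7, 9, 6, 10, 10]) -> 5  [called from sum_active, line 27]
  bind_quota([10, 3, 4, 3, 9, 7, 9, 6, 10, 10], 3) -> 65  [called from sum_active, line 28]
  sum_active([10, 3, 4, 3, 9, 7, 9, 6, 10, 10], 3) -> -60  [called from main, line 37]
Log line origins:
  1: emitted by main (line 36)
  2: emitted by sum_active (line 26)
  3: emitted by trim_outliers (line 2)
  4: emitted by trim_outliers (line 7)
  5: emitted by bind_quota (line 11)
  6: emitted by bind_quota (line 16)
  7: emitted by sum_active (line 29)
  8: emitted by main (line 38)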